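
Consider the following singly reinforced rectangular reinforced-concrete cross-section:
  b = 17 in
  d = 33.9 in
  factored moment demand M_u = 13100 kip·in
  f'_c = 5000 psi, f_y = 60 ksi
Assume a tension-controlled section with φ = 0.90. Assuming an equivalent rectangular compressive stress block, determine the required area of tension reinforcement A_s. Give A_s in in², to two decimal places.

M_n = M_u/φ = 13100/0.90 = 14555.6 kip·in.
From M_n = 0.85 f'_c a b (d − a/2):
a = d − √(d² − 2M_n/(0.85 f'_c b)) = 33.9 − √(33.9² − 2 × 14555.6/(0.85 × 5 × 17)) = 6.582 in.
A_s = 0.85 f'_c a b / f_y = 0.85 × 5 × 6.582 × 17 / 60 = 7.926 in².

A_s ≈ 7.93 in²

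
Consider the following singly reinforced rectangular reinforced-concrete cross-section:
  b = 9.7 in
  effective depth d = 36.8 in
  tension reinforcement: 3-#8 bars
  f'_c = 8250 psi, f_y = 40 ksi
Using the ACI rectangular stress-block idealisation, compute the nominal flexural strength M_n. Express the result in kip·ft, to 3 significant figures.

A_s = 3 × 0.79 = 2.37 in².
T = A_s f_y = 2.37 × 40 = 94.8 kips.
a = T/(0.85 f'_c b) = 94.8/(0.85 × 8.25 × 9.7) = 1.394 in.
M_n = T(d − a/2) = 94.8 × (36.8 − 0.697) = 3422.6 kip·in = 3422.6/12 = 285.22 kip·ft.

M_n ≈ 285 kip·ft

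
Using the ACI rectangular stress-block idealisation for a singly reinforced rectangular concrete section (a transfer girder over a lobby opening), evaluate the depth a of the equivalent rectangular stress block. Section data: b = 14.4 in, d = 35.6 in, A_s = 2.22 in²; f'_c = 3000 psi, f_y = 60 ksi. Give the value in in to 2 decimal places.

a ≈ 3.63 in

T = A_s f_y = 2.22 × 60 = 133.2 kips.
a = T/(0.85 f'_c b) = 133.2/(0.85 × 3 × 14.4) = 3.63 in.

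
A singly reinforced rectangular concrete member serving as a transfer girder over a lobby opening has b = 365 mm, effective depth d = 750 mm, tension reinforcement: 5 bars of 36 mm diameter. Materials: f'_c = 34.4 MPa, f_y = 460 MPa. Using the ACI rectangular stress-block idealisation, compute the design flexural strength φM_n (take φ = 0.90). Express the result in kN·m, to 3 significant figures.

φM_n ≈ 1350 kN·m

A_s = 5 × 1018 = 5090 mm².
T = A_s f_y = 5090 × 460 = 2341400 N = 2341.4 kN.
From C = T: a = T/(0.85 f'_c b) = 2341400/(0.85 × 34.4 × 365) = 219.38 mm.
M_n = T(d − a/2) = 2341.4 kN × (750 − 109.69) mm = 1499.22 kN·m.
φM_n = 0.90 × 1499.22 = 1349.30 kN·m.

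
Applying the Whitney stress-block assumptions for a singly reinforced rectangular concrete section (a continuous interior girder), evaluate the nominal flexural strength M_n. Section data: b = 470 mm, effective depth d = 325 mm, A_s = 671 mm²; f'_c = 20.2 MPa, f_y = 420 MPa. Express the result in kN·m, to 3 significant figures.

T = A_s f_y = 671 × 420 = 281820 N = 281.82 kN.
From C = T: a = T/(0.85 f'_c b) = 281820/(0.85 × 20.2 × 470) = 34.92 mm.
M_n = T(d − a/2) = 281.82 kN × (325 − 17.46) mm = 86.67 kN·m.

M_n ≈ 86.7 kN·m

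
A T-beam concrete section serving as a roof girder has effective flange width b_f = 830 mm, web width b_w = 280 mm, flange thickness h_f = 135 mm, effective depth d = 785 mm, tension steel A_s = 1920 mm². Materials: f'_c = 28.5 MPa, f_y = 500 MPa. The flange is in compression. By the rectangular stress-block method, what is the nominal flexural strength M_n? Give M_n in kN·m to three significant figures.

M_n ≈ 731 kN·m

Tension: T = A_s f_y = 1920 × 500 = 960000 N.
Try a within the flange: a = T/(0.85 f'_c b_f) = 960000/(0.85 × 28.5 × 830) = 47.75 mm.
Since a = 47.75 ≤ h_f = 135 mm, the stress block lies entirely in the flange; analyse as a rectangular beam of width b_f.
M_n = T(d − a/2) = 960000 × (785 − 23.875) = 730.68 × 10⁶ N·mm.
M_n = 730.68 kN·m.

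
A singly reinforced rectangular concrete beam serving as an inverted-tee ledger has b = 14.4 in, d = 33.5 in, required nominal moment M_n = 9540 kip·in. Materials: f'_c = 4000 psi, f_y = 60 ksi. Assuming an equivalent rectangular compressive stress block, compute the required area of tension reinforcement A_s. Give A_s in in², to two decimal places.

A_s ≈ 5.25 in²

From M_n = 0.85 f'_c a b (d − a/2):
a = d − √(d² − 2M_n/(0.85 f'_c b)) = 33.5 − √(33.5² − 2 × 9540/(0.85 × 4 × 14.4)) = 6.434 in.
A_s = 0.85 f'_c a b / f_y = 0.85 × 4 × 6.434 × 14.4 / 60 = 5.250 in².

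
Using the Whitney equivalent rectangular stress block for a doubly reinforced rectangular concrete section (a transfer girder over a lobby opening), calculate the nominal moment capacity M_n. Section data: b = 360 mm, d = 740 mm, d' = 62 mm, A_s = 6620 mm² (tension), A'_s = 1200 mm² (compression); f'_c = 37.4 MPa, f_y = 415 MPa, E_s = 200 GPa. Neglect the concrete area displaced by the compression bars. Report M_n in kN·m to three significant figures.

M_n ≈ 1780 kN·m

Assume both tension and compression steel yield.
Net tension couple steel: A_s − A'_s = 5420 mm².
a = (A_s − A'_s) f_y / (0.85 f'_c b) = 2249300/(0.85 × 37.4 × 360) = 196.54 mm.
c = a/β₁ = 196.54/0.783 = 251.01 mm; ε'_s = 0.003(c − d')/c = 0.0023 ≥ f_y/E_s = 0.0021, so compression steel does yield.
M_n = (A_s − A'_s) f_y (d − a/2) + A'_s f_y (d − d') = [2249300 × (740 − 98.27) + 498000 × (740 − 62)] × 10⁻⁶ = 1443.44 + 337.64 = 1781.08 kN·m.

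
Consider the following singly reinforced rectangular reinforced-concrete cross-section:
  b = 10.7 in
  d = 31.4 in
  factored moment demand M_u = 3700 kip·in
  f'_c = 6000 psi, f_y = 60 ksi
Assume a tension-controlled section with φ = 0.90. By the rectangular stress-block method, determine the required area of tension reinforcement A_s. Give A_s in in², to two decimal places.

M_n = M_u/φ = 3700/0.90 = 4111.11 kip·in.
From M_n = 0.85 f'_c a b (d − a/2):
a = d − √(d² − 2M_n/(0.85 f'_c b)) = 31.4 − √(31.4² − 2 × 4111.11/(0.85 × 6 × 10.7)) = 2.499 in.
A_s = 0.85 f'_c a b / f_y = 0.85 × 6 × 2.499 × 10.7 / 60 = 2.273 in².

A_s ≈ 2.27 in²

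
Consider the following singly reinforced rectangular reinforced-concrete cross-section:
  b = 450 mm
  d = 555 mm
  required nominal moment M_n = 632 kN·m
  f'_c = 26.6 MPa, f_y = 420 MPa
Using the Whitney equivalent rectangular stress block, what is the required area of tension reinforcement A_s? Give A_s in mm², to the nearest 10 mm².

A_s ≈ 3060 mm²

With M_n = 0.85 f'_c a b (d − a/2), solve the quadratic for a:
a = d − √(d² − 2M_n/(0.85 f'_c b)) = 555 − √(555² − 2 × 632×10⁶/(0.85 × 26.6 × 450)) = 126.29 mm.
A_s = 0.85 f'_c a b / f_y = 0.85 × 26.6 × 126.29 × 450 / 420 = 3059.4 mm².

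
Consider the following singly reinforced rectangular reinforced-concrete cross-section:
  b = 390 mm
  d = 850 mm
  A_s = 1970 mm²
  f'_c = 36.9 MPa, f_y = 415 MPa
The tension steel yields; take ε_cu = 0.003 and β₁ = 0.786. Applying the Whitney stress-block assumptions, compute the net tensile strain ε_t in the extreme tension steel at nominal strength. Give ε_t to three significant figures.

a = A_s f_y/(0.85 f'_c b) = 66.84 mm.
β₁ = 0.786, so c = a/β₁ = 66.84/0.786 = 85.04 mm.
From the linear strain diagram with ε_cu = 0.003: ε_t = 0.003 (d − c)/c = 0.003 × (850 − 85.04)/85.04 = 0.0270.
Since ε_t ≥ 0.005, the section is tension-controlled.

ε_t ≈ 0.0270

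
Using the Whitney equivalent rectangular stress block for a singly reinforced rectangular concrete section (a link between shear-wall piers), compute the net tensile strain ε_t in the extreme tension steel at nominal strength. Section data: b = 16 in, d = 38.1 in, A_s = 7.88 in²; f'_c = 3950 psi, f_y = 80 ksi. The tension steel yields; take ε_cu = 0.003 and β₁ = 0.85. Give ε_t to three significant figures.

a = A_s f_y/(0.85 f'_c b) = 11.735 in.
β₁ = 0.85, so c = a/β₁ = 11.735/0.85 = 13.806 in.
From the linear strain diagram with ε_cu = 0.003: ε_t = 0.003 (d − c)/c = 0.003 × (38.1 − 13.806)/13.806 = 0.00528.
Since ε_t ≥ 0.005, the section is tension-controlled.

ε_t ≈ 0.00528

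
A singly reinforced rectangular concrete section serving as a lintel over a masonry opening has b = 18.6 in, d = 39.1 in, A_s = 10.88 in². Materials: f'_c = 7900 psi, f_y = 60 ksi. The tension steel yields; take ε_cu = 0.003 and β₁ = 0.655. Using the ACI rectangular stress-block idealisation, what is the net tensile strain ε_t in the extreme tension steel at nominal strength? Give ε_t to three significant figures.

ε_t ≈ 0.0117

a = A_s f_y/(0.85 f'_c b) = 5.227 in.
β₁ = 0.655, so c = a/β₁ = 5.227/0.655 = 7.980 in.
From the linear strain diagram with ε_cu = 0.003: ε_t = 0.003 (d − c)/c = 0.003 × (39.1 − 7.980)/7.980 = 0.0117.
Since ε_t ≥ 0.005, the section is tension-controlled.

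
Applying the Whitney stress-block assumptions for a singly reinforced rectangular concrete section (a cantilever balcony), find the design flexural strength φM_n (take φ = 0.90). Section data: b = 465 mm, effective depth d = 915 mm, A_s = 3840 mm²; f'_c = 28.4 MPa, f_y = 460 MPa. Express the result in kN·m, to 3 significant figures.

T = A_s f_y = 3840 × 460 = 1766400 N = 1766.4 kN.
From C = T: a = T/(0.85 f'_c b) = 1766400/(0.85 × 28.4 × 465) = 157.36 mm.
M_n = T(d − a/2) = 1766.4 kN × (915 − 78.68) mm = 1477.28 kN·m.
φM_n = 0.90 × 1477.28 = 1329.55 kN·m.

φM_n ≈ 1330 kN·m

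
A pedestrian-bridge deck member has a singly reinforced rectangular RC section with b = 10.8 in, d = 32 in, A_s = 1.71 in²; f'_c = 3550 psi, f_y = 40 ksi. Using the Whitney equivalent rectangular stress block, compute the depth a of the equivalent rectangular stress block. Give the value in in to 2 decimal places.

a ≈ 2.10 in

T = A_s f_y = 1.71 × 40 = 68.4 kips.
a = T/(0.85 f'_c b) = 68.4/(0.85 × 3.55 × 10.8) = 2.10 in.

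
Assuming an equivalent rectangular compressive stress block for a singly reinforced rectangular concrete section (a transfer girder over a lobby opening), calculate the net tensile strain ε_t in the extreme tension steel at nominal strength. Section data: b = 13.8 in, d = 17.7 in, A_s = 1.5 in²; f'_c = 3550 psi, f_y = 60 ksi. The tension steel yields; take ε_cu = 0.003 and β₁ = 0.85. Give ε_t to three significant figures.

a = A_s f_y/(0.85 f'_c b) = 2.161 in.
β₁ = 0.85, so c = a/β₁ = 2.161/0.85 = 2.542 in.
From the linear strain diagram with ε_cu = 0.003: ε_t = 0.003 (d − c)/c = 0.003 × (17.7 − 2.542)/2.542 = 0.0179.
Since ε_t ≥ 0.005, the section is tension-controlled.

ε_t ≈ 0.0179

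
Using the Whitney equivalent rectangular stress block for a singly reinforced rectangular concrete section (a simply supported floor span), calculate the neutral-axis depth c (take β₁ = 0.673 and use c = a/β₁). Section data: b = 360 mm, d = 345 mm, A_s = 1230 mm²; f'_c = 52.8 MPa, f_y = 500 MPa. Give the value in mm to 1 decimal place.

T = A_s f_y = 1230 × 500 = 615000 N = 615 kN.
Setting C = 0.85 f'_c a b equal to T: a = 615000/(0.85 × 52.8 × 360) = 38.064 mm.
With β₁ = 0.673, c = a/β₁ = 38.064/0.673 = 56.6 mm.

c ≈ 56.6 mm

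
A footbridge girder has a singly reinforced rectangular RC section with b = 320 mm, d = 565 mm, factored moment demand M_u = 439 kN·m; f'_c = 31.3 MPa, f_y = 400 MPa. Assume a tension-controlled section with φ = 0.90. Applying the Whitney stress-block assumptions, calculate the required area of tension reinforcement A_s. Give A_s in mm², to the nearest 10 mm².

M_n = M_u/φ = 439/0.90 = 487.778 kN·m.
With M_n = 0.85 f'_c a b (d − a/2), solve the quadratic for a:
a = d − √(d² − 2M_n/(0.85 f'_c b)) = 565 − √(565² − 2 × 487.778×10⁶/(0.85 × 31.3 × 320)) = 112.63 mm.
A_s = 0.85 f'_c a b / f_y = 0.85 × 31.3 × 112.63 × 320 / 400 = 2397.2 mm².

A_s ≈ 2400 mm²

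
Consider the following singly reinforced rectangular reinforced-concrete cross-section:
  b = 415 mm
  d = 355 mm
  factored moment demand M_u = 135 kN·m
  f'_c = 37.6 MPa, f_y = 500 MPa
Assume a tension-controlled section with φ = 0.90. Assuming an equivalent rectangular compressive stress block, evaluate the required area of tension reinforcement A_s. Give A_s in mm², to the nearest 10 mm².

A_s ≈ 890 mm²

M_n = M_u/φ = 135/0.90 = 150 kN·m.
With M_n = 0.85 f'_c a b (d − a/2), solve the quadratic for a:
a = d − √(d² − 2M_n/(0.85 f'_c b)) = 355 − √(355² − 2 × 150×10⁶/(0.85 × 37.6 × 415)) = 33.43 mm.
A_s = 0.85 f'_c a b / f_y = 0.85 × 37.6 × 33.43 × 415 / 500 = 886.8 mm².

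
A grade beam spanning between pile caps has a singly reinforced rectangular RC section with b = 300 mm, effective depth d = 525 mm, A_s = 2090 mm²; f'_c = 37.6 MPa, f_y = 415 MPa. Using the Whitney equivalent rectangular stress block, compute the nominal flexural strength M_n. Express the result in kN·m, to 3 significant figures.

M_n ≈ 416 kN·m

T = A_s f_y = 2090 × 415 = 867350 N = 867.35 kN.
From C = T: a = T/(0.85 f'_c b) = 867350/(0.85 × 37.6 × 300) = 90.46 mm.
M_n = T(d − a/2) = 867.35 kN × (525 − 45.23) mm = 416.13 kN·m.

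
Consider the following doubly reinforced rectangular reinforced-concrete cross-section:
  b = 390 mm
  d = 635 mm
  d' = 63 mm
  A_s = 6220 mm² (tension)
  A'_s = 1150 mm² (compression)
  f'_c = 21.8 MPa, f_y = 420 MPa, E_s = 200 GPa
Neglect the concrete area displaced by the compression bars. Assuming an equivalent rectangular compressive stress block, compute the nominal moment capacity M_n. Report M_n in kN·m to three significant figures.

Assume both tension and compression steel yield.
Net tension couple steel: A_s − A'_s = 5070 mm².
a = (A_s − A'_s) f_y / (0.85 f'_c b) = 2129400/(0.85 × 21.8 × 390) = 294.66 mm.
c = a/β₁ = 294.66/0.85 = 346.66 mm; ε'_s = 0.003(c − d')/c = 0.0025 ≥ f_y/E_s = 0.0021, so compression steel does yield.
M_n = (A_s − A'_s) f_y (d − a/2) + A'_s f_y (d − d') = [2129400 × (635 − 147.33) + 483000 × (635 − 63)] × 10⁻⁶ = 1038.44 + 276.28 = 1314.72 kN·m.

M_n ≈ 1310 kN·m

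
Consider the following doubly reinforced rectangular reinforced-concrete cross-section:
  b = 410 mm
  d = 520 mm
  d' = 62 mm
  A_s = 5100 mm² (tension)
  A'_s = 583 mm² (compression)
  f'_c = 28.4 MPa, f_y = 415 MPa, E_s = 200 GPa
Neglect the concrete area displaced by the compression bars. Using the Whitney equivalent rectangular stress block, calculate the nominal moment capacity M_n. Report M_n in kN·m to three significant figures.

M_n ≈ 908 kN·m

Assume both tension and compression steel yield.
Net tension couple steel: A_s − A'_s = 4517 mm².
a = (A_s − A'_s) f_y / (0.85 f'_c b) = 1874555/(0.85 × 28.4 × 410) = 189.40 mm.
c = a/β₁ = 189.40/0.847 = 223.61 mm; ε'_s = 0.003(c − d')/c = 0.0022 ≥ f_y/E_s = 0.0021, so compression steel does yield.
M_n = (A_s − A'_s) f_y (d − a/2) + A'_s f_y (d − d') = [1874555 × (520 − 94.7) + 241945 × (520 − 62)] × 10⁻⁶ = 797.25 + 110.81 = 908.06 kN·m.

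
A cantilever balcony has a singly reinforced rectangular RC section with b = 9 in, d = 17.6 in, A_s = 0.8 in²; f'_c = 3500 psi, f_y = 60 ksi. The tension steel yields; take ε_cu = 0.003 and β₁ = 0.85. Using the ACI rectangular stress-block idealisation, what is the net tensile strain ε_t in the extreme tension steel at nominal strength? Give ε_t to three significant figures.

a = A_s f_y/(0.85 f'_c b) = 1.793 in.
β₁ = 0.85, so c = a/β₁ = 1.793/0.85 = 2.109 in.
From the linear strain diagram with ε_cu = 0.003: ε_t = 0.003 (d − c)/c = 0.003 × (17.6 − 2.109)/2.109 = 0.0220.
Since ε_t ≥ 0.005, the section is tension-controlled.

ε_t ≈ 0.0220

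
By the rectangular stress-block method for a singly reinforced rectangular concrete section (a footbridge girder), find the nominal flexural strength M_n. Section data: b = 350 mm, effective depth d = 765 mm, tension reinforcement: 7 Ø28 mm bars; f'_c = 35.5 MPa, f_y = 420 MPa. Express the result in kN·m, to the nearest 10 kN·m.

M_n ≈ 1230 kN·m

A_s = 7 × 616 = 4312 mm².
T = A_s f_y = 4312 × 420 = 1811040 N = 1811.04 kN.
From C = T: a = T/(0.85 f'_c b) = 1811040/(0.85 × 35.5 × 350) = 171.48 mm.
M_n = T(d − a/2) = 1811.04 kN × (765 − 85.74) mm = 1230.17 kN·m.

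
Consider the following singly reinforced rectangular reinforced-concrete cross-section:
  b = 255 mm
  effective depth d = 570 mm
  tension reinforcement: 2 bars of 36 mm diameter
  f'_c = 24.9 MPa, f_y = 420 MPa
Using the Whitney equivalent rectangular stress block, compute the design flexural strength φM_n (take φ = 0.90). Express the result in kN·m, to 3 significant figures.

A_s = 2 × 1018 = 2036 mm².
T = A_s f_y = 2036 × 420 = 855120 N = 855.12 kN.
From C = T: a = T/(0.85 f'_c b) = 855120/(0.85 × 24.9 × 255) = 158.44 mm.
M_n = T(d − a/2) = 855.12 kN × (570 − 79.22) mm = 419.68 kN·m.
φM_n = 0.90 × 419.68 = 377.71 kN·m.

φM_n ≈ 378 kN·m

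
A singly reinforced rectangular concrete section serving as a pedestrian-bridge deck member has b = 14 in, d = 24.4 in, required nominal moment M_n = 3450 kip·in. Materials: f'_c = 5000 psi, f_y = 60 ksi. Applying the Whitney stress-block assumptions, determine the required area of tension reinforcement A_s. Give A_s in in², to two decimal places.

A_s ≈ 2.48 in²

From M_n = 0.85 f'_c a b (d − a/2):
a = d − √(d² − 2M_n/(0.85 f'_c b)) = 24.4 − √(24.4² − 2 × 3450/(0.85 × 5 × 14)) = 2.505 in.
A_s = 0.85 f'_c a b / f_y = 0.85 × 5 × 2.505 × 14 / 60 = 2.484 in².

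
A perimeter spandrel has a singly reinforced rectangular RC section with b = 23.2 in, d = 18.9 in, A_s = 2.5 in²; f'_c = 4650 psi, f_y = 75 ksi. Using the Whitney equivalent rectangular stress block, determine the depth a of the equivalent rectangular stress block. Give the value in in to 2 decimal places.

T = A_s f_y = 2.5 × 75 = 187.5 kips.
a = T/(0.85 f'_c b) = 187.5/(0.85 × 4.65 × 23.2) = 2.04 in.

a ≈ 2.04 in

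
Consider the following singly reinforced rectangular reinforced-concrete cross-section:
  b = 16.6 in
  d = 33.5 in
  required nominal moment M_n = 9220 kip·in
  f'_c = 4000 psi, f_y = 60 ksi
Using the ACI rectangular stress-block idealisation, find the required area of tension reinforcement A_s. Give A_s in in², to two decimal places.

A_s ≈ 4.98 in²

From M_n = 0.85 f'_c a b (d − a/2):
a = d − √(d² − 2M_n/(0.85 f'_c b)) = 33.5 − √(33.5² − 2 × 9220/(0.85 × 4 × 16.6)) = 5.295 in.
A_s = 0.85 f'_c a b / f_y = 0.85 × 4 × 5.295 × 16.6 / 60 = 4.981 in².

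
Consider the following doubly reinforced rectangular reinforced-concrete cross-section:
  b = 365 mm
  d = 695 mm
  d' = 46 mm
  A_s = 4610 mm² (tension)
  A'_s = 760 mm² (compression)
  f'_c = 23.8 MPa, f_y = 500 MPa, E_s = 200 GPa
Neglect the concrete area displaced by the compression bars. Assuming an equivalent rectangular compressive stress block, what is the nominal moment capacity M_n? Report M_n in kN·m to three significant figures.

M_n ≈ 1330 kN·m

Assume both tension and compression steel yield.
Net tension couple steel: A_s − A'_s = 3850 mm².
a = (A_s − A'_s) f_y / (0.85 f'_c b) = 1925000/(0.85 × 23.8 × 365) = 260.70 mm.
c = a/β₁ = 260.70/0.85 = 306.71 mm; ε'_s = 0.003(c − d')/c = 0.0026 ≥ f_y/E_s = 0.0025, so compression steel does yield.
M_n = (A_s − A'_s) f_y (d − a/2) + A'_s f_y (d − d') = [1925000 × (695 − 130.35) + 380000 × (695 − 46)] × 10⁻⁶ = 1086.95 + 246.62 = 1333.57 kN·m.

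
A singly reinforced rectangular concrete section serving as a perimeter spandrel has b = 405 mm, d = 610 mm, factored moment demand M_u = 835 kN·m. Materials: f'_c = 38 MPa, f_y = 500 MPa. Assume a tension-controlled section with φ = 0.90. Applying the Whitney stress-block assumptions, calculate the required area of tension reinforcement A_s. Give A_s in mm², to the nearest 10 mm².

A_s ≈ 3410 mm²

M_n = M_u/φ = 835/0.90 = 927.778 kN·m.
With M_n = 0.85 f'_c a b (d − a/2), solve the quadratic for a:
a = d − √(d² − 2M_n/(0.85 f'_c b)) = 610 − √(610² − 2 × 927.778×10⁶/(0.85 × 38 × 405)) = 130.15 mm.
A_s = 0.85 f'_c a b / f_y = 0.85 × 38 × 130.15 × 405 / 500 = 3405.1 mm².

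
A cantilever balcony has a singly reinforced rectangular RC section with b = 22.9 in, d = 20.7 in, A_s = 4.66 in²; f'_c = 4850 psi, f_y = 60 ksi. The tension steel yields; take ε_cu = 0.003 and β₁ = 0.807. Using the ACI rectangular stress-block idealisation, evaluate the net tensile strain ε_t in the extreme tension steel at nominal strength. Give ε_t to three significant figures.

a = A_s f_y/(0.85 f'_c b) = 2.962 in.
β₁ = 0.807, so c = a/β₁ = 2.962/0.807 = 3.670 in.
From the linear strain diagram with ε_cu = 0.003: ε_t = 0.003 (d − c)/c = 0.003 × (20.7 − 3.670)/3.670 = 0.0139.
Since ε_t ≥ 0.005, the section is tension-controlled.

ε_t ≈ 0.0139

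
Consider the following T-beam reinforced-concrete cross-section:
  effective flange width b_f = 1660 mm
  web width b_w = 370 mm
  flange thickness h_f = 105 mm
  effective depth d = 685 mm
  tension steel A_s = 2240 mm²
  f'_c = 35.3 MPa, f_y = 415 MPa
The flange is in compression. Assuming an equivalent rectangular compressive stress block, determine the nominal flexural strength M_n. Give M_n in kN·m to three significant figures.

Tension: T = A_s f_y = 2240 × 415 = 929600 N.
Try a within the flange: a = T/(0.85 f'_c b_f) = 929600/(0.85 × 35.3 × 1660) = 18.66 mm.
Since a = 18.66 ≤ h_f = 105 mm, the stress block lies entirely in the flange; analyse as a rectangular beam of width b_f.
M_n = T(d − a/2) = 929600 × (685 − 9.33) = 628.10 × 10⁶ N·mm.
M_n = 628.10 kN·m.

M_n ≈ 628 kN·m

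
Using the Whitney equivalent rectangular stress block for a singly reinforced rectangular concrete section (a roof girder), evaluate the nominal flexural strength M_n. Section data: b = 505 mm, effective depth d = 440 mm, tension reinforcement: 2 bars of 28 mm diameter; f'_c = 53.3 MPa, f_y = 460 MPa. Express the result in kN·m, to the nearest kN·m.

A_s = 2 × 616 = 1232 mm².
T = A_s f_y = 1232 × 460 = 566720 N = 566.72 kN.
From C = T: a = T/(0.85 f'_c b) = 566720/(0.85 × 53.3 × 505) = 24.77 mm.
M_n = T(d − a/2) = 566.72 kN × (440 − 12.385) mm = 242.34 kN·m.

M_n ≈ 242 kN·m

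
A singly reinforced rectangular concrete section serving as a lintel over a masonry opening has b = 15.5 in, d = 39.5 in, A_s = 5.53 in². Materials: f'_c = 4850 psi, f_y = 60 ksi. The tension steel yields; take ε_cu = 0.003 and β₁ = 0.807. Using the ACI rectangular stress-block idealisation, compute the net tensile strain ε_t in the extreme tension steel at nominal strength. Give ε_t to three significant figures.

a = A_s f_y/(0.85 f'_c b) = 5.193 in.
β₁ = 0.807, so c = a/β₁ = 5.193/0.807 = 6.435 in.
From the linear strain diagram with ε_cu = 0.003: ε_t = 0.003 (d − c)/c = 0.003 × (39.5 − 6.435)/6.435 = 0.0154.
Since ε_t ≥ 0.005, the section is tension-controlled.

ε_t ≈ 0.0154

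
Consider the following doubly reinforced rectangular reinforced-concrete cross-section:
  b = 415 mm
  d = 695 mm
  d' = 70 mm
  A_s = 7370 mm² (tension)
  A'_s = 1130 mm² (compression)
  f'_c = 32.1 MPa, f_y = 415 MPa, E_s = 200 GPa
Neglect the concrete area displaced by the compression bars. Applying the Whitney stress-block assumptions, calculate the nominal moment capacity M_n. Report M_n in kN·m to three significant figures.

Assume both tension and compression steel yield.
Net tension couple steel: A_s − A'_s = 6240 mm².
a = (A_s − A'_s) f_y / (0.85 f'_c b) = 2589600/(0.85 × 32.1 × 415) = 228.70 mm.
c = a/β₁ = 228.70/0.821 = 278.56 mm; ε'_s = 0.003(c − d')/c = 0.0022 ≥ f_y/E_s = 0.0021, so compression steel does yield.
M_n = (A_s − A'_s) f_y (d − a/2) + A'_s f_y (d − d') = [2589600 × (695 − 114.35) + 468950 × (695 − 70)] × 10⁻⁶ = 1503.65 + 293.09 = 1796.74 kN·m.

M_n ≈ 1800 kN·m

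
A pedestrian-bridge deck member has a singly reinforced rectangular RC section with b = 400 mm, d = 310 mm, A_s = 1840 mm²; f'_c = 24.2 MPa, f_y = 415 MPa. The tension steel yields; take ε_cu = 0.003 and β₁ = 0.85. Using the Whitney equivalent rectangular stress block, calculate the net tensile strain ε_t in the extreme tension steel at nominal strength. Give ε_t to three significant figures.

a = A_s f_y/(0.85 f'_c b) = 92.81 mm.
β₁ = 0.85, so c = a/β₁ = 92.81/0.85 = 109.19 mm.
From the linear strain diagram with ε_cu = 0.003: ε_t = 0.003 (d − c)/c = 0.003 × (310 − 109.19)/109.19 = 0.00552.
Since ε_t ≥ 0.005, the section is tension-controlled.

ε_t ≈ 0.00552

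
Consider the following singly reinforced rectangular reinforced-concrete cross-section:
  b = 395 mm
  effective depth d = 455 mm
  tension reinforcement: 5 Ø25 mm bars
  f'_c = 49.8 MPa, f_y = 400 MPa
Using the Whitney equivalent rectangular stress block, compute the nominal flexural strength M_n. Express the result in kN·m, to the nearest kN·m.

M_n ≈ 418 kN·m

A_s = 5 × 491 = 2455 mm².
T = A_s f_y = 2455 × 400 = 982000 N = 982 kN.
From C = T: a = T/(0.85 f'_c b) = 982000/(0.85 × 49.8 × 395) = 58.73 mm.
M_n = T(d − a/2) = 982 kN × (455 − 29.365) mm = 417.97 kN·m.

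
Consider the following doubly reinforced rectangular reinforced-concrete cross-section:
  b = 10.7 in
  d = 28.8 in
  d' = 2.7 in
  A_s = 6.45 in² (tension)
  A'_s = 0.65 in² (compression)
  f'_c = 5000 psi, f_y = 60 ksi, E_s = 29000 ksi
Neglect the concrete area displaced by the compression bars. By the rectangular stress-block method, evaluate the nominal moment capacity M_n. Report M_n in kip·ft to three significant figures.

Assume both steels yield.
a = (A_s − A'_s) f_y/(0.85 f'_c b) = (6.45 − 0.65) × 60/(0.85 × 5 × 10.7) = 7.653 in.
c = a/β₁ = 7.653/0.8 = 9.566 in; ε'_s = 0.003(c − d')/c = 0.0022 ≥ ε_y = 0.0021, so the compression steel yields.
M_n = (A_s − A'_s) f_y (d − a/2) + A'_s f_y (d − d') = 348 × (28.8 − 3.8265) + 39 × (28.8 − 2.7) = 8690.8 + 1017.9 = 9708.7 kip·in = 9708.7/12 = 809.06 kip·ft.

M_n ≈ 809 kip·ft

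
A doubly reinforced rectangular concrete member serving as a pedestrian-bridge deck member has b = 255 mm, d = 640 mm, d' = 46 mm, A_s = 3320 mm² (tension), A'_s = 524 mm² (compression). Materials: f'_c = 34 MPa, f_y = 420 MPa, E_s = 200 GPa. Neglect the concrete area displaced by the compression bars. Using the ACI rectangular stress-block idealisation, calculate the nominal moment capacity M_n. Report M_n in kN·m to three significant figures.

Assume both tension and compression steel yield.
Net tension couple steel: A_s − A'_s = 2796 mm².
a = (A_s − A'_s) f_y / (0.85 f'_c b) = 1174320/(0.85 × 34 × 255) = 159.35 mm.
c = a/β₁ = 159.35/0.807 = 197.46 mm; ε'_s = 0.003(c − d')/c = 0.0023 ≥ f_y/E_s = 0.0021, so compression steel does yield.
M_n = (A_s − A'_s) f_y (d − a/2) + A'_s f_y (d − d') = [1174320 × (640 − 79.675) + 220080 × (640 − 46)] × 10⁻⁶ = 658.00 + 130.73 = 788.73 kN·m.

M_n ≈ 789 kN·m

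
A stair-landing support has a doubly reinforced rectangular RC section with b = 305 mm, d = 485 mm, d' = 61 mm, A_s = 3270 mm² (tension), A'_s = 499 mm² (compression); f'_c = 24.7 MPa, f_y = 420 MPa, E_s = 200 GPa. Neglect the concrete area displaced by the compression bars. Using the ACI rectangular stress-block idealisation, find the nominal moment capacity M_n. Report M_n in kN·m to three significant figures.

M_n ≈ 548 kN·m

Assume both tension and compression steel yield.
Net tension couple steel: A_s − A'_s = 2771 mm².
a = (A_s − A'_s) f_y / (0.85 f'_c b) = 1163820/(0.85 × 24.7 × 305) = 181.75 mm.
c = a/β₁ = 181.75/0.85 = 213.82 mm; ε'_s = 0.003(c − d')/c = 0.0021 ≥ f_y/E_s = 0.0021, so compression steel does yield.
M_n = (A_s − A'_s) f_y (d − a/2) + A'_s f_y (d − d') = [1163820 × (485 − 90.875) + 209580 × (485 − 61)] × 10⁻⁶ = 458.69 + 88.86 = 547.55 kN·m.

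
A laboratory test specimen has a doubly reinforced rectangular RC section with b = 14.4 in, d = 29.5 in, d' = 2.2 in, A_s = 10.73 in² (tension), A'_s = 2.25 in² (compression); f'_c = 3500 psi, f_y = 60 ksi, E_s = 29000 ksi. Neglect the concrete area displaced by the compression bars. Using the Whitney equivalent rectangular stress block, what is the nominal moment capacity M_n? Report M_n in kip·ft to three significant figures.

M_n ≈ 1310 kip·ft

Assume both steels yield.
a = (A_s − A'_s) f_y/(0.85 f'_c b) = (10.73 − 2.25) × 60/(0.85 × 3.5 × 14.4) = 11.877 in.
c = a/β₁ = 11.877/0.85 = 13.973 in; ε'_s = 0.003(c − d')/c = 0.0025 ≥ ε_y = 0.0021, so the compression steel yields.
M_n = (A_s − A'_s) f_y (d − a/2) + A'_s f_y (d − d') = 508.8 × (29.5 − 5.9385) + 135 × (29.5 − 2.2) = 11988.1 + 3685.5 = 15673.6 kip·in = 15673.6/12 = 1306.13 kip·ft.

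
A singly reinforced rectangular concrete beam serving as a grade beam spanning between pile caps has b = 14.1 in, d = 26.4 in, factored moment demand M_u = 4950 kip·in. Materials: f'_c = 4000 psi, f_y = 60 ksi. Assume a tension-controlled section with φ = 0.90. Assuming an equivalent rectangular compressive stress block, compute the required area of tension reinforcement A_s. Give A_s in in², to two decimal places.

M_n = M_u/φ = 4950/0.90 = 5500 kip·in.
From M_n = 0.85 f'_c a b (d − a/2):
a = d − √(d² − 2M_n/(0.85 f'_c b)) = 26.4 − √(26.4² − 2 × 5500/(0.85 × 4 × 14.1)) = 4.778 in.
A_s = 0.85 f'_c a b / f_y = 0.85 × 4 × 4.778 × 14.1 / 60 = 3.818 in².

A_s ≈ 3.82 in²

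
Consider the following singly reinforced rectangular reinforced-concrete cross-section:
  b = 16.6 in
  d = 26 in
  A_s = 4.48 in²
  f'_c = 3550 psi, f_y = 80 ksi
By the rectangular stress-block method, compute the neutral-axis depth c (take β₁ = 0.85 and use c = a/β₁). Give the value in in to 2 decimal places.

T = A_s f_y = 4.48 × 80 = 358.4 kips.
a = T/(0.85 f'_c b) = 358.4/(0.85 × 3.55 × 16.6) = 7.1550 in.
With β₁ = 0.85, c = a/β₁ = 7.1550/0.85 = 8.42 in.

c ≈ 8.42 in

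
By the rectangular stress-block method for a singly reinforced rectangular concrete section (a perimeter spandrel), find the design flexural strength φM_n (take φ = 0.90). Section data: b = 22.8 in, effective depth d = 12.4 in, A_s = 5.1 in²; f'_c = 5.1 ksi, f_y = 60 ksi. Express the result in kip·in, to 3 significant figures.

T = A_s f_y = 5.1 × 60 = 306 kips.
a = T/(0.85 f'_c b) = 306/(0.85 × 5.1 × 22.8) = 3.096 in.
M_n = T(d − a/2) = 306 × (12.4 − 1.548) = 3320.7 kip·in.
φM_n = 0.90 × 3320.7 = 2988.6 kip·in.

φM_n ≈ 2990 kip·in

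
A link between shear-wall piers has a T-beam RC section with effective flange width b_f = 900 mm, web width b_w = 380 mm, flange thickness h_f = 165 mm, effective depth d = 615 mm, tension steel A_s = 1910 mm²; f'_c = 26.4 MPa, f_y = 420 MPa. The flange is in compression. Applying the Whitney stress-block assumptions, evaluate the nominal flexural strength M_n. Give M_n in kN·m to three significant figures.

Tension: T = A_s f_y = 1910 × 420 = 802200 N.
Try a within the flange: a = T/(0.85 f'_c b_f) = 802200/(0.85 × 26.4 × 900) = 39.72 mm.
Since a = 39.72 ≤ h_f = 165 mm, the stress block lies entirely in the flange; analyse as a rectangular beam of width b_f.
M_n = T(d − a/2) = 802200 × (615 − 19.86) = 477.42 × 10⁶ N·mm.
M_n = 477.42 kN·m.

M_n ≈ 477 kN·m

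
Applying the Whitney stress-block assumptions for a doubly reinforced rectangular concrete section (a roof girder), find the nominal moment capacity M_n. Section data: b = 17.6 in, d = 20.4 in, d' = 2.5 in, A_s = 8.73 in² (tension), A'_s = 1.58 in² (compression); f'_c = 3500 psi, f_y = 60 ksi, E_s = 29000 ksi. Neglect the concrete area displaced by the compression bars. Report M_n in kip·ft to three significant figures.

M_n ≈ 724 kip·ft

Assume both steels yield.
a = (A_s − A'_s) f_y/(0.85 f'_c b) = (8.73 − 1.58) × 60/(0.85 × 3.5 × 17.6) = 8.193 in.
c = a/β₁ = 8.193/0.85 = 9.639 in; ε'_s = 0.003(c − d')/c = 0.0022 ≥ ε_y = 0.0021, so the compression steel yields.
M_n = (A_s − A'_s) f_y (d − a/2) + A'_s f_y (d − d') = 429 × (20.4 − 4.0965) + 94.8 × (20.4 − 2.5) = 6994.2 + 1696.9 = 8691.1 kip·in = 8691.1/12 = 724.26 kip·ft.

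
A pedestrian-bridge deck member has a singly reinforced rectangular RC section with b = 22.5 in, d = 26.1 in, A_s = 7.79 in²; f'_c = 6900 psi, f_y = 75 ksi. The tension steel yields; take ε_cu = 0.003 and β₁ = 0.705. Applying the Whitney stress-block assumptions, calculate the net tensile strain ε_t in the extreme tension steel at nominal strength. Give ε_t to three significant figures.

a = A_s f_y/(0.85 f'_c b) = 4.427 in.
β₁ = 0.705, so c = a/β₁ = 4.427/0.705 = 6.279 in.
From the linear strain diagram with ε_cu = 0.003: ε_t = 0.003 (d − c)/c = 0.003 × (26.1 − 6.279)/6.279 = 0.00947.
Since ε_t ≥ 0.005, the section is tension-controlled.

ε_t ≈ 0.00947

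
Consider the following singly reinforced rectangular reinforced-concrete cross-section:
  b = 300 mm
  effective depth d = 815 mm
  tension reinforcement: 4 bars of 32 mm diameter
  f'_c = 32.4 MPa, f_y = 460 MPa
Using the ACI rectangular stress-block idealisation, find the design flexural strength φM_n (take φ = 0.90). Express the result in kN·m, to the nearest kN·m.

φM_n ≈ 966 kN·m

A_s = 4 × 804 = 3216 mm².
T = A_s f_y = 3216 × 460 = 1479360 N = 1479.36 kN.
From C = T: a = T/(0.85 f'_c b) = 1479360/(0.85 × 32.4 × 300) = 179.06 mm.
M_n = T(d − a/2) = 1479.36 kN × (815 − 89.53) mm = 1073.23 kN·m.
φM_n = 0.90 × 1073.23 = 965.91 kN·m.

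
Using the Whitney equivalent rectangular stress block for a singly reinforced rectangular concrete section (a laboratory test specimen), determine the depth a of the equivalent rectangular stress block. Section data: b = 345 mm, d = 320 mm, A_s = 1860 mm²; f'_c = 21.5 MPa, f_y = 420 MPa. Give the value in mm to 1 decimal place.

T = A_s f_y = 1860 × 420 = 781200 N = 781.2 kN.
Setting C = 0.85 f'_c a b equal to T: a = 781200/(0.85 × 21.5 × 345) = 123.9 mm.

a ≈ 123.9 mm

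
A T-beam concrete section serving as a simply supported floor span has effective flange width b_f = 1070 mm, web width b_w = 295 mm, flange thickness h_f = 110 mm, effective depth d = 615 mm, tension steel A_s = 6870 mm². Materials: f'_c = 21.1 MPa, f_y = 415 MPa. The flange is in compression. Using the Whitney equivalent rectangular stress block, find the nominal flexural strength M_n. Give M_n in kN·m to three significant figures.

M_n ≈ 1500 kN·m

Tension: T = A_s f_y = 6870 × 415 = 2851050 N.
Try a within the flange: a = T/(0.85 f'_c b_f) = 2851050/(0.85 × 21.1 × 1070) = 148.57 mm.
a = 148.57 > h_f = 110 mm: the block extends into the web. Split into flange-overhang and web parts.
C_f = 0.85 f'_c (b_f − b_w) h_f = 0.85 × 21.1 × (1070 − 295) × 110 = 1528959 N.
Remaining web compression depth: a_w = (T − C_f)/(0.85 f'_c b_w) = (2851050 − 1528959)/(0.85 × 21.1 × 295) = 249.88 mm.
M_n = C_f(d − h_f/2) + (T − C_f)(d − a_w/2) = 1528959 × (615 − 55) + 1322091 × (615 − 124.94) = 856.22 + 647.90 = 1504.12 × 10⁶ N·mm.
M_n = 1504.12 kN·m.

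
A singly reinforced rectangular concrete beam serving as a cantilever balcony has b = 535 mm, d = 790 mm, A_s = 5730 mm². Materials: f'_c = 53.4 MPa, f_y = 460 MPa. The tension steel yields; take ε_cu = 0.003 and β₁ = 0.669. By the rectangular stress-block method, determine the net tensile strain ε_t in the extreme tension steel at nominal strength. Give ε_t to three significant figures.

ε_t ≈ 0.0116

a = A_s f_y/(0.85 f'_c b) = 108.54 mm.
β₁ = 0.669, so c = a/β₁ = 108.54/0.669 = 162.24 mm.
From the linear strain diagram with ε_cu = 0.003: ε_t = 0.003 (d − c)/c = 0.003 × (790 − 162.24)/162.24 = 0.0116.
Since ε_t ≥ 0.005, the section is tension-controlled.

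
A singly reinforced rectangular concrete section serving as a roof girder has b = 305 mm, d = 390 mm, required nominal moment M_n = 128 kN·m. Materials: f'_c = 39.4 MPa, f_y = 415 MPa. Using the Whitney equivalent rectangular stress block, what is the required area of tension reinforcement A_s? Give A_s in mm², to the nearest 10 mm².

With M_n = 0.85 f'_c a b (d − a/2), solve the quadratic for a:
a = d − √(d² − 2M_n/(0.85 f'_c b)) = 390 − √(390² − 2 × 128×10⁶/(0.85 × 39.4 × 305)) = 33.58 mm.
A_s = 0.85 f'_c a b / f_y = 0.85 × 39.4 × 33.58 × 305 / 415 = 826.5 mm².

A_s ≈ 830 mm²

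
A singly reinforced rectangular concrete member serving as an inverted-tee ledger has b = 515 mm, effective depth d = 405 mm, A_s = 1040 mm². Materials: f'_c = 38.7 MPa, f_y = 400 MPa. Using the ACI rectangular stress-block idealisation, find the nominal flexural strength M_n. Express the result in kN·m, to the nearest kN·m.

T = A_s f_y = 1040 × 400 = 416000 N = 416 kN.
From C = T: a = T/(0.85 f'_c b) = 416000/(0.85 × 38.7 × 515) = 24.56 mm.
M_n = T(d − a/2) = 416 kN × (405 − 12.28) mm = 163.37 kN·m.

M_n ≈ 163 kN·m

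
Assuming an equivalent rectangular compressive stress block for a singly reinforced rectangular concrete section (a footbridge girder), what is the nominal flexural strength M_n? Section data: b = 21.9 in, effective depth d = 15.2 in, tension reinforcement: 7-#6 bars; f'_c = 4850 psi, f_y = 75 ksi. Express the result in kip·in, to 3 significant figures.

A_s = 7 × 0.44 = 3.08 in².
T = A_s f_y = 3.08 × 75 = 231 kips.
a = T/(0.85 f'_c b) = 231/(0.85 × 4.85 × 21.9) = 2.559 in.
M_n = T(d − a/2) = 231 × (15.2 − 1.2795) = 3215.6 kip·in.

M_n ≈ 3220 kip·in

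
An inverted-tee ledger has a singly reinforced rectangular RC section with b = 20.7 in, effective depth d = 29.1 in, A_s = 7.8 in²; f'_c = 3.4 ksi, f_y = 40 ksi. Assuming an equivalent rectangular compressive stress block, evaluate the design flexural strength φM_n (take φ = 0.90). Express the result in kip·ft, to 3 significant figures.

T = A_s f_y = 7.8 × 40 = 312 kips.
a = T/(0.85 f'_c b) = 312/(0.85 × 3.4 × 20.7) = 5.215 in.
M_n = T(d − a/2) = 312 × (29.1 − 2.6075) = 8265.7 kip·in = 8265.7/12 = 688.81 kip·ft.
φM_n = 0.90 × 688.81 = 619.93 kip·ft.

φM_n ≈ 620 kip·ft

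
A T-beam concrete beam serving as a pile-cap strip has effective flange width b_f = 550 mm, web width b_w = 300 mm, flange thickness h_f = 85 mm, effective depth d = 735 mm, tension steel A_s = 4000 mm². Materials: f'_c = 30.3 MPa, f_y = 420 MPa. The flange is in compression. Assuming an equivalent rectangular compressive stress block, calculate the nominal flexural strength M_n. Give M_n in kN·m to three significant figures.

M_n ≈ 1130 kN·m

Tension: T = A_s f_y = 4000 × 420 = 1680000 N.
Try a within the flange: a = T/(0.85 f'_c b_f) = 1680000/(0.85 × 30.3 × 550) = 118.60 mm.
a = 118.60 > h_f = 85 mm: the block extends into the web. Split into flange-overhang and web parts.
C_f = 0.85 f'_c (b_f − b_w) h_f = 0.85 × 30.3 × (550 − 300) × 85 = 547294 N.
Remaining web compression depth: a_w = (T − C_f)/(0.85 f'_c b_w) = (1680000 − 547294)/(0.85 × 30.3 × 300) = 146.60 mm.
M_n = C_f(d − h_f/2) + (T − C_f)(d − a_w/2) = 547294 × (735 − 42.5) + 1132706 × (735 − 73.3) = 379.00 + 749.51 = 1128.51 × 10⁶ N·mm.
M_n = 1128.51 kN·m.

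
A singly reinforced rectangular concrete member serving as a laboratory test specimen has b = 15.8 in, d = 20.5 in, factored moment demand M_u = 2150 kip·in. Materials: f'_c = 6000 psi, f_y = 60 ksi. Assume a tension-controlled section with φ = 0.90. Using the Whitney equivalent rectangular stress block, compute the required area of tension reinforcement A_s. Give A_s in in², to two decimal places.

M_n = M_u/φ = 2150/0.90 = 2388.89 kip·in.
From M_n = 0.85 f'_c a b (d − a/2):
a = d − √(d² − 2M_n/(0.85 f'_c b)) = 20.5 − √(20.5² − 2 × 2388.89/(0.85 × 6 × 15.8)) = 1.501 in.
A_s = 0.85 f'_c a b / f_y = 0.85 × 6 × 1.501 × 15.8 / 60 = 2.016 in².

A_s ≈ 2.02 in²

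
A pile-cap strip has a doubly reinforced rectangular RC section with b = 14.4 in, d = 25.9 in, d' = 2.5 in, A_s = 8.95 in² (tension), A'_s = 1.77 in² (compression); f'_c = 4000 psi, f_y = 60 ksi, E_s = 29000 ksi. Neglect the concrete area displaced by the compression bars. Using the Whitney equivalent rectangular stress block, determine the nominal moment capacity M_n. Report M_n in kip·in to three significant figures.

M_n ≈ 11700 kip·in

Assume both steels yield.
a = (A_s − A'_s) f_y/(0.85 f'_c b) = (8.95 − 1.77) × 60/(0.85 × 4 × 14.4) = 8.799 in.
c = a/β₁ = 8.799/0.85 = 10.352 in; ε'_s = 0.003(c − d')/c = 0.0023 ≥ ε_y = 0.0021, so the compression steel yields.
M_n = (A_s − A'_s) f_y (d − a/2) + A'_s f_y (d − d') = 430.8 × (25.9 − 4.3995) + 106.2 × (25.9 − 2.5) = 9262.4 + 2485.1 = 11747.5 kip·in.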